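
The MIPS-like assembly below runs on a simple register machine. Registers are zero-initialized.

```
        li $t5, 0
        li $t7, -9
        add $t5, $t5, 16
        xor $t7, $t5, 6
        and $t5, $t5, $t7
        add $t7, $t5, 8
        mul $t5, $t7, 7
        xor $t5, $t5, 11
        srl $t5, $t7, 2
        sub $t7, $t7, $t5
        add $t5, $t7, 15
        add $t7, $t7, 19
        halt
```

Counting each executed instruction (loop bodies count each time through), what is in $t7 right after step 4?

$t5=0
$t7=-9
$t5=0+16=16
$t7=16^6=22
After step 4: $t7 = 22.

22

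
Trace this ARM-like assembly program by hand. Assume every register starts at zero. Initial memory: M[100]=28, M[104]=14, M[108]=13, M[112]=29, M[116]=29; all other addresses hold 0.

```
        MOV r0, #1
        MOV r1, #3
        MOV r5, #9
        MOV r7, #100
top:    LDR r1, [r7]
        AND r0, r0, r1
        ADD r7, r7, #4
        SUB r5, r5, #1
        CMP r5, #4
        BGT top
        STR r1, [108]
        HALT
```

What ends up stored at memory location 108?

after MOV r0, #1: r0=1
after MOV r1, #3: r1=3
after MOV r5, #9: r5=9
after MOV r7, #100: r7=100
after LDR r1, [r7]: r1=M[100]=28
after AND r0, r0, r1: r0=1&28=0
after ADD r7, r7, #4: r7=100+4=104
after SUB r5, r5, #1: r5=9-1=8
CMP r5, #4  (cmp 8,4)
BGT top: taken
after LDR r1, [r7]: r1=M[104]=14
after AND r0, r0, r1: r0=0&14=0
after ADD r7, r7, #4: r7=104+4=108
after SUB r5, r5, #1: r5=8-1=7
CMP r5, #4  (cmp 7,4)
BGT top: taken
after LDR r1, [r7]: r1=M[108]=13
after AND r0, r0, r1: r0=0&13=0
after ADD r7, r7, #4: r7=108+4=112
after SUB r5, r5, #1: r5=7-1=6
CMP r5, #4  (cmp 6,4)
BGT top: taken
after LDR r1, [r7]: r1=M[112]=29
after AND r0, r0, r1: r0=0&29=0
after ADD r7, r7, #4: r7=112+4=116
after SUB r5, r5, #1: r5=6-1=5
CMP r5, #4  (cmp 5,4)
BGT top: taken
after LDR r1, [r7]: r1=M[116]=29
after AND r0, r0, r1: r0=0&29=0
after ADD r7, r7, #4: r7=116+4=120
after SUB r5, r5, #1: r5=5-1=4
CMP r5, #4  (cmp 4,4)
BGT top: not taken
STR r1, [108] → M[108]=29
halt.

29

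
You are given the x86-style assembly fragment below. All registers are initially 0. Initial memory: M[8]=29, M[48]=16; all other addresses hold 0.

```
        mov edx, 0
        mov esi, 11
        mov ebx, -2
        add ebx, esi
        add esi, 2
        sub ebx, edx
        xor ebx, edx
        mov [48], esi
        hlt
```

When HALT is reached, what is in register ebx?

edx=0
esi=11
ebx=-2
ebx=(-2)+11=9
esi=11+2=13
ebx=9-0=9
ebx=9^0=9
mov [48], esi → M[48]=13
halt.

9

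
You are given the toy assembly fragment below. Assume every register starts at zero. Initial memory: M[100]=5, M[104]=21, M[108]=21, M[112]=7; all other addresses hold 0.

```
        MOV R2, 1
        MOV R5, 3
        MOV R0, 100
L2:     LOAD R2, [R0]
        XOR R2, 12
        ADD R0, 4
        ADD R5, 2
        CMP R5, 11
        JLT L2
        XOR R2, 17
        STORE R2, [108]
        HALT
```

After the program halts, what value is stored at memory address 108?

26

MOV R2, 1 → R2=1
MOV R5, 3 → R5=3
MOV R0, 100 → R0=100
LOAD R2, [R0] → R2=M[100]=5
XOR R2, 12 → R2=5^12=9
ADD R0, 4 → R0=100+4=104
ADD R5, 2 → R5=3+2=5
CMP R5, 11  (cmp 5,11)
JLT L2: taken
LOAD R2, [R0] → R2=M[104]=21
XOR R2, 12 → R2=21^12=25
ADD R0, 4 → R0=104+4=108
ADD R5, 2 → R5=5+2=7
CMP R5, 11  (cmp 7,11)
JLT L2: taken
LOAD R2, [R0] → R2=M[108]=21
XOR R2, 12 → R2=21^12=25
ADD R0, 4 → R0=108+4=112
ADD R5, 2 → R5=7+2=9
CMP R5, 11  (cmp 9,11)
JLT L2: taken
LOAD R2, [R0] → R2=M[112]=7
XOR R2, 12 → R2=7^12=11
ADD R0, 4 → R0=112+4=116
ADD R5, 2 → R5=9+2=11
CMP R5, 11  (cmp 11,11)
JLT L2: not taken
XOR R2, 17 → R2=11^17=26
STORE R2, [108] → M[108]=26
halt.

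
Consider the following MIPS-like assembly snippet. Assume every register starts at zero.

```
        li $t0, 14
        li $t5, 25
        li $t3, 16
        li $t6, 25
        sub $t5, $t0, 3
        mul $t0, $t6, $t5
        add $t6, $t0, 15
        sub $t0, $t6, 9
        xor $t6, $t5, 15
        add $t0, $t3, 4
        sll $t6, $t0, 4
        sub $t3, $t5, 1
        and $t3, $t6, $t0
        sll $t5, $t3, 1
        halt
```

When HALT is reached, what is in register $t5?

0

li $t0, 14 → $t0=14
li $t5, 25 → $t5=25
li $t3, 16 → $t3=16
li $t6, 25 → $t6=25
sub $t5, $t0, 3 → $t5=14-3=11
mul $t0, $t6, $t5 → $t0=25*11=275
add $t6, $t0, 15 → $t6=275+15=290
sub $t0, $t6, 9 → $t0=290-9=281
xor $t6, $t5, 15 → $t6=11^15=4
add $t0, $t3, 4 → $t0=16+4=20
sll $t6, $t0, 4 → $t6=20<<4=320
sub $t3, $t5, 1 → $t3=11-1=10
and $t3, $t6, $t0 → $t3=320&20=0
sll $t5, $t3, 1 → $t5=0<<1=0
halt.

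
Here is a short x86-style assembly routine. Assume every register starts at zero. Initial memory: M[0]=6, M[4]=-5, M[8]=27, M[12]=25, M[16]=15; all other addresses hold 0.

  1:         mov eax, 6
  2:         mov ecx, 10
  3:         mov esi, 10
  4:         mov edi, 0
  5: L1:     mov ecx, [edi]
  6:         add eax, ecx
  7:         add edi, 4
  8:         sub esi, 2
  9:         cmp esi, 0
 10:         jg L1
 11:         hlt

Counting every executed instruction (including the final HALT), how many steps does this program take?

35

mov eax, 6 → eax=6
mov ecx, 10 → ecx=10
mov esi, 10 → esi=10
mov edi, 0 → edi=0
mov ecx, [edi] → ecx=M[0]=6
add eax, ecx → eax=6+6=12
add edi, 4 → edi=0+4=4
sub esi, 2 → esi=10-2=8
cmp esi, 0  (cmp 8,0)
jg L1: taken
mov ecx, [edi] → ecx=M[4]=-5
add eax, ecx → eax=12+(-5)=7
add edi, 4 → edi=4+4=8
sub esi, 2 → esi=8-2=6
cmp esi, 0  (cmp 6,0)
jg L1: taken
mov ecx, [edi] → ecx=M[8]=27
add eax, ecx → eax=7+27=34
add edi, 4 → edi=8+4=12
sub esi, 2 → esi=6-2=4
cmp esi, 0  (cmp 4,0)
jg L1: taken
mov ecx, [edi] → ecx=M[12]=25
add eax, ecx → eax=34+25=59
add edi, 4 → edi=12+4=16
sub esi, 2 → esi=4-2=2
cmp esi, 0  (cmp 2,0)
jg L1: taken
mov ecx, [edi] → ecx=M[16]=15
add eax, ecx → eax=59+15=74
add edi, 4 → edi=16+4=20
sub esi, 2 → esi=2-2=0
cmp esi, 0  (cmp 0,0)
jg L1: not taken
halt.
Total executed instructions: 35.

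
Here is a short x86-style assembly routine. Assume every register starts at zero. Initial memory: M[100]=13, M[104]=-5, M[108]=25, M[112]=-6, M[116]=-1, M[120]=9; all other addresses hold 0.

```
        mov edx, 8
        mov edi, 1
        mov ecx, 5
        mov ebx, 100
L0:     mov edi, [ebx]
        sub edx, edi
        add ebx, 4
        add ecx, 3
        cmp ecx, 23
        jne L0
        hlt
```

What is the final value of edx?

-27

edx=8
edi=1
ecx=5
ebx=100
edi=M[100]=13
edx=8-13=-5
ebx=100+4=104
ecx=5+3=8
cmp ecx, 23  (cmp 8,23)
jne L0: taken
edi=M[104]=-5
edx=(-5)-(-5)=0
ebx=104+4=108
ecx=8+3=11
cmp ecx, 23  (cmp 11,23)
jne L0: taken
edi=M[108]=25
edx=0-25=-25
ebx=108+4=112
ecx=11+3=14
cmp ecx, 23  (cmp 14,23)
jne L0: taken
edi=M[112]=-6
edx=(-25)-(-6)=-19
ebx=112+4=116
ecx=14+3=17
cmp ecx, 23  (cmp 17,23)
jne L0: taken
edi=M[116]=-1
edx=(-19)-(-1)=-18
ebx=116+4=120
ecx=17+3=20
cmp ecx, 23  (cmp 20,23)
jne L0: taken
edi=M[120]=9
edx=(-18)-9=-27
ebx=120+4=124
ecx=20+3=23
cmp ecx, 23  (cmp 23,23)
jne L0: not taken
halt.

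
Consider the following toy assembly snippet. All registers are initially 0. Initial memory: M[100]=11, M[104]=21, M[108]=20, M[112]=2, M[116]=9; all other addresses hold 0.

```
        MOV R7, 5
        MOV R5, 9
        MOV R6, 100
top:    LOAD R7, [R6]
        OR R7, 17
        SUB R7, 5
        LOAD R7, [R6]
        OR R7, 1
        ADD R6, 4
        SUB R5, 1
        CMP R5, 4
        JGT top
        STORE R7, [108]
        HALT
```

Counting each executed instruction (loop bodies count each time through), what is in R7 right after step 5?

MOV R7, 5 → R7=5
MOV R5, 9 → R5=9
MOV R6, 100 → R6=100
LOAD R7, [R6] → R7=M[100]=11
OR R7, 17 → R7=11|17=27
After step 5: R7 = 27.

27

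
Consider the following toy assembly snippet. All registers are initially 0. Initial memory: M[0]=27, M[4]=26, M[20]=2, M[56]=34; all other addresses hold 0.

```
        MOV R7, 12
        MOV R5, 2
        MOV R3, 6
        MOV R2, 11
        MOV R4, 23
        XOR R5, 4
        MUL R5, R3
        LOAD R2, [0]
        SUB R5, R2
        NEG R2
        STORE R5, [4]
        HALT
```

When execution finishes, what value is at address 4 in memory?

9

MOV R7, 12 → R7=12
MOV R5, 2 → R5=2
MOV R3, 6 → R3=6
MOV R2, 11 → R2=11
MOV R4, 23 → R4=23
XOR R5, 4 → R5=2^4=6
MUL R5, R3 → R5=6*6=36
LOAD R2, [0] → R2=M[0]=27
SUB R5, R2 → R5=36-27=9
NEG R2 → R2=-(27)=-27
STORE R5, [4] → M[4]=9
halt.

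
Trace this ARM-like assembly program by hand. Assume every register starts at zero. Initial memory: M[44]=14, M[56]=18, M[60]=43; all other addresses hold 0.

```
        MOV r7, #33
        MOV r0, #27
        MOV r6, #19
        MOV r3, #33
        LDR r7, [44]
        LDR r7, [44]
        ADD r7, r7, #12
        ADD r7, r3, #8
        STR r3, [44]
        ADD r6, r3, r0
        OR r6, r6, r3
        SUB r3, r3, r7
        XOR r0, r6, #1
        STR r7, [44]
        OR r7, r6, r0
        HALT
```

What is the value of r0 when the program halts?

r7=33
r0=27
r6=19
r3=33
r7=M[44]=14
r7=M[44]=14
r7=14+12=26
r7=33+8=41
STR r3, [44] → M[44]=33
r6=33+27=60
r6=60|33=61
r3=33-41=-8
r0=61^1=60
STR r7, [44] → M[44]=41
r7=61|60=61
halt.

60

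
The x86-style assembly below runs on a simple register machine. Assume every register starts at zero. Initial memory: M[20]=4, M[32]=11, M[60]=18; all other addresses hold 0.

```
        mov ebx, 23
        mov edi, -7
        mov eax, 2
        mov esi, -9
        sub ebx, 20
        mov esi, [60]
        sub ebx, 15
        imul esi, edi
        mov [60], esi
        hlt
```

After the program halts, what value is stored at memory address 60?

mov ebx, 23 → ebx=23
mov edi, -7 → edi=-7
mov eax, 2 → eax=2
mov esi, -9 → esi=-9
sub ebx, 20 → ebx=23-20=3
mov esi, [60] → esi=M[60]=18
sub ebx, 15 → ebx=3-15=-12
imul esi, edi → esi=18*(-7)=-126
mov [60], esi → M[60]=-126
halt.

-126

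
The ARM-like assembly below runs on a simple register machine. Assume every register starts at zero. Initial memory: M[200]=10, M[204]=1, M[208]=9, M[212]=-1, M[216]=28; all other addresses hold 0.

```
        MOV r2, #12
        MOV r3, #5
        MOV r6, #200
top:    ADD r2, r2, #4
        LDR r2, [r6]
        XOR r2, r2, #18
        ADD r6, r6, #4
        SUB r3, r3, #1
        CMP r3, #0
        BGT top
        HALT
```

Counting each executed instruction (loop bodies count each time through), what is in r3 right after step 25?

2

r2=12
r3=5
r6=200
r2=12+4=16
r2=M[200]=10
r2=10^18=24
r6=200+4=204
r3=5-1=4
CMP r3, #0  (cmp 4,0)
BGT top: taken
r2=24+4=28
r2=M[204]=1
r2=1^18=19
r6=204+4=208
r3=4-1=3
CMP r3, #0  (cmp 3,0)
BGT top: taken
r2=19+4=23
r2=M[208]=9
r2=9^18=27
r6=208+4=212
r3=3-1=2
CMP r3, #0  (cmp 2,0)
BGT top: taken
r2=27+4=31
After step 25: r3 = 2.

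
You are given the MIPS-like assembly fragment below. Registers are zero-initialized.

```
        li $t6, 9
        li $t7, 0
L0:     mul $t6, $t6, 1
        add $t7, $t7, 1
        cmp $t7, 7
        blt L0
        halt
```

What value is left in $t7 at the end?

7

li $t6, 9 → $t6=9
li $t7, 0 → $t7=0
mul $t6, $t6, 1 → $t6=9*1=9
add $t7, $t7, 1 → $t7=0+1=1
cmp $t7, 7  (cmp 1,7)
blt L0: taken
mul $t6, $t6, 1 → $t6=9*1=9
add $t7, $t7, 1 → $t7=1+1=2
cmp $t7, 7  (cmp 2,7)
blt L0: taken
mul $t6, $t6, 1 → $t6=9*1=9
add $t7, $t7, 1 → $t7=2+1=3
cmp $t7, 7  (cmp 3,7)
blt L0: taken
mul $t6, $t6, 1 → $t6=9*1=9
add $t7, $t7, 1 → $t7=3+1=4
cmp $t7, 7  (cmp 4,7)
blt L0: taken
mul $t6, $t6, 1 → $t6=9*1=9
add $t7, $t7, 1 → $t7=4+1=5
cmp $t7, 7  (cmp 5,7)
blt L0: taken
mul $t6, $t6, 1 → $t6=9*1=9
add $t7, $t7, 1 → $t7=5+1=6
cmp $t7, 7  (cmp 6,7)
blt L0: taken
mul $t6, $t6, 1 → $t6=9*1=9
add $t7, $t7, 1 → $t7=6+1=7
cmp $t7, 7  (cmp 7,7)
blt L0: not taken
halt.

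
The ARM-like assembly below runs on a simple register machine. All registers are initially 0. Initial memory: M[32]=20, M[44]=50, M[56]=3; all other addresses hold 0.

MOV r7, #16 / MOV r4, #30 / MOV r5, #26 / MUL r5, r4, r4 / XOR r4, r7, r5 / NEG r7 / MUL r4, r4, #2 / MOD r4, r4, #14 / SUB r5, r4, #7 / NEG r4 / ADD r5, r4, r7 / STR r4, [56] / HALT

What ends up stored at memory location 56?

-12

MOV r7, #16 → r7=16
MOV r4, #30 → r4=30
MOV r5, #26 → r5=26
MUL r5, r4, r4 → r5=30*30=900
XOR r4, r7, r5 → r4=16^900=916
NEG r7 → r7=-(16)=-16
MUL r4, r4, #2 → r4=916*2=1832
MOD r4, r4, #14 → r4=1832%14=12
SUB r5, r4, #7 → r5=12-7=5
NEG r4 → r4=-(12)=-12
ADD r5, r4, r7 → r5=(-12)+(-16)=-28
STR r4, [56] → M[56]=-12
halt.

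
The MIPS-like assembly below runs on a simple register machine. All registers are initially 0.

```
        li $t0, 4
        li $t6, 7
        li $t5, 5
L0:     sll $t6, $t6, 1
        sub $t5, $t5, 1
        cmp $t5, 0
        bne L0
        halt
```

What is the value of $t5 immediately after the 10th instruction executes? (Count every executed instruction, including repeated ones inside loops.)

3

li $t0, 4 → $t0=4
li $t6, 7 → $t6=7
li $t5, 5 → $t5=5
sll $t6, $t6, 1 → $t6=7<<1=14
sub $t5, $t5, 1 → $t5=5-1=4
cmp $t5, 0  (cmp 4,0)
bne L0: taken
sll $t6, $t6, 1 → $t6=14<<1=28
sub $t5, $t5, 1 → $t5=4-1=3
cmp $t5, 0  (cmp 3,0)
After step 10: $t5 = 3.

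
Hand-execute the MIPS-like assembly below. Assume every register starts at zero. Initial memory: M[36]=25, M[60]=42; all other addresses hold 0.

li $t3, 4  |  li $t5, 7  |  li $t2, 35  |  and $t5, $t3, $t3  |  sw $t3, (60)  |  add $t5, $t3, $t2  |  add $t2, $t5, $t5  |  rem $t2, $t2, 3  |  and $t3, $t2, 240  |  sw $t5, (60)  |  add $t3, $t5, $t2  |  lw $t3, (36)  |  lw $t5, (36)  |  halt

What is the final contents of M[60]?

39

$t3=4
$t5=7
$t2=35
$t5=4&4=4
sw $t3, (60) → M[60]=4
$t5=4+35=39
$t2=39+39=78
$t2=78%3=0
$t3=0&240=0
sw $t5, (60) → M[60]=39
$t3=39+0=39
$t3=M[36]=25
$t5=M[36]=25
halt.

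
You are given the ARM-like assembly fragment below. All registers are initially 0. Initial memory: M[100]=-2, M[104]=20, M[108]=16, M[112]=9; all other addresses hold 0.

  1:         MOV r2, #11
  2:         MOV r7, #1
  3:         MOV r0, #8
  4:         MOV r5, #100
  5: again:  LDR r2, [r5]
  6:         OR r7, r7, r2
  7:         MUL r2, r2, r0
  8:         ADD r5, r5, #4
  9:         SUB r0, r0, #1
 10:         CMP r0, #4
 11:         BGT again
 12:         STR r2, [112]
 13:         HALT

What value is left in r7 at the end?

-1

after MOV r2, #11: r2=11
after MOV r7, #1: r7=1
after MOV r0, #8: r0=8
after MOV r5, #100: r5=100
after LDR r2, [r5]: r2=M[100]=-2
after OR r7, r7, r2: r7=1|(-2)=-1
after MUL r2, r2, r0: r2=(-2)*8=-16
after ADD r5, r5, #4: r5=100+4=104
after SUB r0, r0, #1: r0=8-1=7
CMP r0, #4  (cmp 7,4)
BGT again: taken
after LDR r2, [r5]: r2=M[104]=20
after OR r7, r7, r2: r7=(-1)|20=-1
after MUL r2, r2, r0: r2=20*7=140
after ADD r5, r5, #4: r5=104+4=108
after SUB r0, r0, #1: r0=7-1=6
CMP r0, #4  (cmp 6,4)
BGT again: taken
after LDR r2, [r5]: r2=M[108]=16
after OR r7, r7, r2: r7=(-1)|16=-1
after MUL r2, r2, r0: r2=16*6=96
after ADD r5, r5, #4: r5=108+4=112
after SUB r0, r0, #1: r0=6-1=5
CMP r0, #4  (cmp 5,4)
BGT again: taken
after LDR r2, [r5]: r2=M[112]=9
after OR r7, r7, r2: r7=(-1)|9=-1
after MUL r2, r2, r0: r2=9*5=45
after ADD r5, r5, #4: r5=112+4=116
after SUB r0, r0, #1: r0=5-1=4
CMP r0, #4  (cmp 4,4)
BGT again: not taken
STR r2, [112] → M[112]=45
halt.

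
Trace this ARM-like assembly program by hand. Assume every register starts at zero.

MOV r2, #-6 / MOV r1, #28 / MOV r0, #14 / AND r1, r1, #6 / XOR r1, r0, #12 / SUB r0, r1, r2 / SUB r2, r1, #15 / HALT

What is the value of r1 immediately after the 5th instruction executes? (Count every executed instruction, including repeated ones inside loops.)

2

MOV r2, #-6 → r2=-6
MOV r1, #28 → r1=28
MOV r0, #14 → r0=14
AND r1, r1, #6 → r1=28&6=4
XOR r1, r0, #12 → r1=14^12=2
After step 5: r1 = 2.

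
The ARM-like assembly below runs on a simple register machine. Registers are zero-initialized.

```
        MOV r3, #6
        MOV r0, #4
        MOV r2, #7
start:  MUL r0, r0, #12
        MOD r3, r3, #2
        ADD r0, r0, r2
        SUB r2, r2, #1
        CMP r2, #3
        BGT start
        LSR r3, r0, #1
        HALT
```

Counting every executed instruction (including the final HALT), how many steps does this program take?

MOV r3, #6 → r3=6
MOV r0, #4 → r0=4
MOV r2, #7 → r2=7
MUL r0, r0, #12 → r0=4*12=48
MOD r3, r3, #2 → r3=6%2=0
ADD r0, r0, r2 → r0=48+7=55
SUB r2, r2, #1 → r2=7-1=6
CMP r2, #3  (cmp 6,3)
BGT start: taken
MUL r0, r0, #12 → r0=55*12=660
MOD r3, r3, #2 → r3=0%2=0
ADD r0, r0, r2 → r0=660+6=666
SUB r2, r2, #1 → r2=6-1=5
CMP r2, #3  (cmp 5,3)
BGT start: taken
MUL r0, r0, #12 → r0=666*12=7992
MOD r3, r3, #2 → r3=0%2=0
ADD r0, r0, r2 → r0=7992+5=7997
SUB r2, r2, #1 → r2=5-1=4
CMP r2, #3  (cmp 4,3)
BGT start: taken
MUL r0, r0, #12 → r0=7997*12=95964
MOD r3, r3, #2 → r3=0%2=0
ADD r0, r0, r2 → r0=95964+4=95968
SUB r2, r2, #1 → r2=4-1=3
CMP r2, #3  (cmp 3,3)
BGT start: not taken
LSR r3, r0, #1 → r3=95968>>1=47984
halt.
Total executed instructions: 29.

29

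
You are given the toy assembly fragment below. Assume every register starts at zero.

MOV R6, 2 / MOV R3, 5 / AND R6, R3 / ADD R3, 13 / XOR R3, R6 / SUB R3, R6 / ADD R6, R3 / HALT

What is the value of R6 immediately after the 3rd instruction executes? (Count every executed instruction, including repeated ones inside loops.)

0

R6=2
R3=5
R6=2&5=0
After step 3: R6 = 0.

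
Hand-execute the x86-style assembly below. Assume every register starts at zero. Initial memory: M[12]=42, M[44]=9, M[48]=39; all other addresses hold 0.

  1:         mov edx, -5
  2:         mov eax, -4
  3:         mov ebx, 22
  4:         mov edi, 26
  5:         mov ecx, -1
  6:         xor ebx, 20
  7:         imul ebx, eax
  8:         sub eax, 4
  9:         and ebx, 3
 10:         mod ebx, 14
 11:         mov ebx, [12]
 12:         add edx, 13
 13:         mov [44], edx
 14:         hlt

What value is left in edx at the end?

8

edx=-5
eax=-4
ebx=22
edi=26
ecx=-1
ebx=22^20=2
ebx=2*(-4)=-8
eax=(-4)-4=-8
ebx=(-8)&3=0
ebx=0%14=0
ebx=M[12]=42
edx=(-5)+13=8
mov [44], edx → M[44]=8
halt.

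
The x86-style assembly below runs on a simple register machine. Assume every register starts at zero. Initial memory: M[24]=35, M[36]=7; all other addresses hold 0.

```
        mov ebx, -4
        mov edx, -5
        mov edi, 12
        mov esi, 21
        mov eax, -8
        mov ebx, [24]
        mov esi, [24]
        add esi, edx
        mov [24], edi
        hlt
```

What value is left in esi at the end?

30

after mov ebx, -4: ebx=-4
after mov edx, -5: edx=-5
after mov edi, 12: edi=12
after mov esi, 21: esi=21
after mov eax, -8: eax=-8
after mov ebx, [24]: ebx=M[24]=35
after mov esi, [24]: esi=M[24]=35
after add esi, edx: esi=35+(-5)=30
mov [24], edi → M[24]=12
halt.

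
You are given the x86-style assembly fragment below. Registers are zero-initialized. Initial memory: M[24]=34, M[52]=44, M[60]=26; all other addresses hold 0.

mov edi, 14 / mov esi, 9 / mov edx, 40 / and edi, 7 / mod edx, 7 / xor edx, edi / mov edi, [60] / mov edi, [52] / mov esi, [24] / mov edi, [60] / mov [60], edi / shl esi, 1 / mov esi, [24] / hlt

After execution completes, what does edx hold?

mov edi, 14 → edi=14
mov esi, 9 → esi=9
mov edx, 40 → edx=40
and edi, 7 → edi=14&7=6
mod edx, 7 → edx=40%7=5
xor edx, edi → edx=5^6=3
mov edi, [60] → edi=M[60]=26
mov edi, [52] → edi=M[52]=44
mov esi, [24] → esi=M[24]=34
mov edi, [60] → edi=M[60]=26
mov [60], edi → M[60]=26
shl esi, 1 → esi=34<<1=68
mov esi, [24] → esi=M[24]=34
halt.

3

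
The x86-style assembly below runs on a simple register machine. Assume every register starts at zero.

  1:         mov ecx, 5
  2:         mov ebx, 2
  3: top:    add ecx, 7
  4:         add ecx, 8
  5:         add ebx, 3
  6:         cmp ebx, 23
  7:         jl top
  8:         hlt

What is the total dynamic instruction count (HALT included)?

mov ecx, 5 → ecx=5
mov ebx, 2 → ebx=2
add ecx, 7 → ecx=5+7=12
add ecx, 8 → ecx=12+8=20
add ebx, 3 → ebx=2+3=5
cmp ebx, 23  (cmp 5,23)
jl top: taken
add ecx, 7 → ecx=20+7=27
add ecx, 8 → ecx=27+8=35
add ebx, 3 → ebx=5+3=8
cmp ebx, 23  (cmp 8,23)
jl top: taken
add ecx, 7 → ecx=35+7=42
add ecx, 8 → ecx=42+8=50
add ebx, 3 → ebx=8+3=11
cmp ebx, 23  (cmp 11,23)
jl top: taken
add ecx, 7 → ecx=50+7=57
add ecx, 8 → ecx=57+8=65
add ebx, 3 → ebx=11+3=14
cmp ebx, 23  (cmp 14,23)
jl top: taken
add ecx, 7 → ecx=65+7=72
add ecx, 8 → ecx=72+8=80
add ebx, 3 → ebx=14+3=17
cmp ebx, 23  (cmp 17,23)
jl top: taken
add ecx, 7 → ecx=80+7=87
add ecx, 8 → ecx=87+8=95
add ebx, 3 → ebx=17+3=20
cmp ebx, 23  (cmp 20,23)
jl top: taken
add ecx, 7 → ecx=95+7=102
add ecx, 8 → ecx=102+8=110
add ebx, 3 → ebx=20+3=23
cmp ebx, 23  (cmp 23,23)
jl top: not taken
halt.
Total executed instructions: 38.

38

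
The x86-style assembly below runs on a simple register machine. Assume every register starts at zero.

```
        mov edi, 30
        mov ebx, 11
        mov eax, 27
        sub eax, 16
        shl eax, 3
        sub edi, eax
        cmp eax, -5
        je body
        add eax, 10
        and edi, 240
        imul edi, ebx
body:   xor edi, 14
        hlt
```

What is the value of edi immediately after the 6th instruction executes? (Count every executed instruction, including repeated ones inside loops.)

-58

edi=30
ebx=11
eax=27
eax=27-16=11
eax=11<<3=88
edi=30-88=-58
After step 6: edi = -58.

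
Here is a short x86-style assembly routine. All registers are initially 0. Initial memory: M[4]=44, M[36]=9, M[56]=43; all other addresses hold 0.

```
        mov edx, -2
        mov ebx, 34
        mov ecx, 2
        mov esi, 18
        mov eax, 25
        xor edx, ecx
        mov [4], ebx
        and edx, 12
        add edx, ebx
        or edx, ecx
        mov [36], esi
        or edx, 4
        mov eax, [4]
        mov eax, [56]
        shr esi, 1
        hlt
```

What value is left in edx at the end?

46

mov edx, -2 → edx=-2
mov ebx, 34 → ebx=34
mov ecx, 2 → ecx=2
mov esi, 18 → esi=18
mov eax, 25 → eax=25
xor edx, ecx → edx=(-2)^2=-4
mov [4], ebx → M[4]=34
and edx, 12 → edx=(-4)&12=12
add edx, ebx → edx=12+34=46
or edx, ecx → edx=46|2=46
mov [36], esi → M[36]=18
or edx, 4 → edx=46|4=46
mov eax, [4] → eax=M[4]=34
mov eax, [56] → eax=M[56]=43
shr esi, 1 → esi=18>>1=9
halt.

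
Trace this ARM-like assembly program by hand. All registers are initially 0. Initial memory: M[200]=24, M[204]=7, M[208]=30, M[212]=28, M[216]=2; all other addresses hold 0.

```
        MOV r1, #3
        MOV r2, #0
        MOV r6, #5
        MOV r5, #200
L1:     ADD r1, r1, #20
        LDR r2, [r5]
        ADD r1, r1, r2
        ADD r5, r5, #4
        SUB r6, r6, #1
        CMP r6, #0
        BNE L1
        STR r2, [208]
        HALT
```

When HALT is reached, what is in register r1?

194

after MOV r1, #3: r1=3
after MOV r2, #0: r2=0
after MOV r6, #5: r6=5
after MOV r5, #200: r5=200
after ADD r1, r1, #20: r1=3+20=23
after LDR r2, [r5]: r2=M[200]=24
after ADD r1, r1, r2: r1=23+24=47
after ADD r5, r5, #4: r5=200+4=204
after SUB r6, r6, #1: r6=5-1=4
CMP r6, #0  (cmp 4,0)
BNE L1: taken
after ADD r1, r1, #20: r1=47+20=67
after LDR r2, [r5]: r2=M[204]=7
after ADD r1, r1, r2: r1=67+7=74
after ADD r5, r5, #4: r5=204+4=208
after SUB r6, r6, #1: r6=4-1=3
CMP r6, #0  (cmp 3,0)
BNE L1: taken
after ADD r1, r1, #20: r1=74+20=94
after LDR r2, [r5]: r2=M[208]=30
after ADD r1, r1, r2: r1=94+30=124
after ADD r5, r5, #4: r5=208+4=212
after SUB r6, r6, #1: r6=3-1=2
CMP r6, #0  (cmp 2,0)
BNE L1: taken
after ADD r1, r1, #20: r1=124+20=144
after LDR r2, [r5]: r2=M[212]=28
after ADD r1, r1, r2: r1=144+28=172
after ADD r5, r5, #4: r5=212+4=216
after SUB r6, r6, #1: r6=2-1=1
CMP r6, #0  (cmp 1,0)
BNE L1: taken
after ADD r1, r1, #20: r1=172+20=192
after LDR r2, [r5]: r2=M[216]=2
after ADD r1, r1, r2: r1=192+2=194
after ADD r5, r5, #4: r5=216+4=220
after SUB r6, r6, #1: r6=1-1=0
CMP r6, #0  (cmp 0,0)
BNE L1: not taken
STR r2, [208] → M[208]=2
halt.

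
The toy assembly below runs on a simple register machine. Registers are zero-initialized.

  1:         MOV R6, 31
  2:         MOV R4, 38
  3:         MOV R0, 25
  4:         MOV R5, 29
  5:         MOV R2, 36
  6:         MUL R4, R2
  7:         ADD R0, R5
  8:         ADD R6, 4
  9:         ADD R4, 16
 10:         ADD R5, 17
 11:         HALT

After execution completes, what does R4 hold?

MOV R6, 31 → R6=31
MOV R4, 38 → R4=38
MOV R0, 25 → R0=25
MOV R5, 29 → R5=29
MOV R2, 36 → R2=36
MUL R4, R2 → R4=38*36=1368
ADD R0, R5 → R0=25+29=54
ADD R6, 4 → R6=31+4=35
ADD R4, 16 → R4=1368+16=1384
ADD R5, 17 → R5=29+17=46
halt.

1384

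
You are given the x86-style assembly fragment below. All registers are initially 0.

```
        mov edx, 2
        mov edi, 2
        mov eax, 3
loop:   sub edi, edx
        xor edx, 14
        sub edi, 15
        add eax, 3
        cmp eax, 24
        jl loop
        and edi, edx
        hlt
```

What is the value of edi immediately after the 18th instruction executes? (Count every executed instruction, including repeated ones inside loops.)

-59

after mov edx, 2: edx=2
after mov edi, 2: edi=2
after mov eax, 3: eax=3
after sub edi, edx: edi=2-2=0
after xor edx, 14: edx=2^14=12
after sub edi, 15: edi=0-15=-15
after add eax, 3: eax=3+3=6
cmp eax, 24  (cmp 6,24)
jl loop: taken
after sub edi, edx: edi=(-15)-12=-27
after xor edx, 14: edx=12^14=2
after sub edi, 15: edi=(-27)-15=-42
after add eax, 3: eax=6+3=9
cmp eax, 24  (cmp 9,24)
jl loop: taken
after sub edi, edx: edi=(-42)-2=-44
after xor edx, 14: edx=2^14=12
after sub edi, 15: edi=(-44)-15=-59
After step 18: edi = -59.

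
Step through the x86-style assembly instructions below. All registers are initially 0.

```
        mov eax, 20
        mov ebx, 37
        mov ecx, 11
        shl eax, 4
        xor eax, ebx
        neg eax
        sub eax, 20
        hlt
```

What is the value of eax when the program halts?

-377

after mov eax, 20: eax=20
after mov ebx, 37: ebx=37
after mov ecx, 11: ecx=11
after shl eax, 4: eax=20<<4=320
after xor eax, ebx: eax=320^37=357
after neg eax: eax=-(357)=-357
after sub eax, 20: eax=(-357)-20=-377
halt.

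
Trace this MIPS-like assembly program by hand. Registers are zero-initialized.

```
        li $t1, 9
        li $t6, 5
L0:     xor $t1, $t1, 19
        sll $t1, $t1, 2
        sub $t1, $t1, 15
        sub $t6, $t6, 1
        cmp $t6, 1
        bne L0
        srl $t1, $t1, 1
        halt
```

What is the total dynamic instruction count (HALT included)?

$t1=9
$t6=5
$t1=9^19=26
$t1=26<<2=104
$t1=104-15=89
$t6=5-1=4
cmp $t6, 1  (cmp 4,1)
bne L0: taken
$t1=89^19=74
$t1=74<<2=296
$t1=296-15=281
$t6=4-1=3
cmp $t6, 1  (cmp 3,1)
bne L0: taken
$t1=281^19=266
$t1=266<<2=1064
$t1=1064-15=1049
$t6=3-1=2
cmp $t6, 1  (cmp 2,1)
bne L0: taken
$t1=1049^19=1034
$t1=1034<<2=4136
$t1=4136-15=4121
$t6=2-1=1
cmp $t6, 1  (cmp 1,1)
bne L0: not taken
$t1=4121>>1=2060
halt.
Total executed instructions: 28.

28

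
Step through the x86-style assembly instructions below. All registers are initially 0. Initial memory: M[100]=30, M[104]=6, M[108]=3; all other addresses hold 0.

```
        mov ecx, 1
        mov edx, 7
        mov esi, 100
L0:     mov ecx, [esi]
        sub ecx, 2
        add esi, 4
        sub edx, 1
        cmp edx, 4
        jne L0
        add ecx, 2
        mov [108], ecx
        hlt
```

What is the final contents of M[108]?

3

after mov ecx, 1: ecx=1
after mov edx, 7: edx=7
after mov esi, 100: esi=100
after mov ecx, [esi]: ecx=M[100]=30
after sub ecx, 2: ecx=30-2=28
after add esi, 4: esi=100+4=104
after sub edx, 1: edx=7-1=6
cmp edx, 4  (cmp 6,4)
jne L0: taken
after mov ecx, [esi]: ecx=M[104]=6
after sub ecx, 2: ecx=6-2=4
after add esi, 4: esi=104+4=108
after sub edx, 1: edx=6-1=5
cmp edx, 4  (cmp 5,4)
jne L0: taken
after mov ecx, [esi]: ecx=M[108]=3
after sub ecx, 2: ecx=3-2=1
after add esi, 4: esi=108+4=112
after sub edx, 1: edx=5-1=4
cmp edx, 4  (cmp 4,4)
jne L0: not taken
after add ecx, 2: ecx=1+2=3
mov [108], ecx → M[108]=3
halt.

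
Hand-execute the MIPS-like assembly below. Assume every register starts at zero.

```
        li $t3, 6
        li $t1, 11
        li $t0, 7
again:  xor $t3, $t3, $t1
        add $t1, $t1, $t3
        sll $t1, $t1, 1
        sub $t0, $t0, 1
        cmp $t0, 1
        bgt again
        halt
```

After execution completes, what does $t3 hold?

13913

li $t3, 6 → $t3=6
li $t1, 11 → $t1=11
li $t0, 7 → $t0=7
xor $t3, $t3, $t1 → $t3=6^11=13
add $t1, $t1, $t3 → $t1=11+13=24
sll $t1, $t1, 1 → $t1=24<<1=48
sub $t0, $t0, 1 → $t0=7-1=6
cmp $t0, 1  (cmp 6,1)
bgt again: taken
xor $t3, $t3, $t1 → $t3=13^48=61
add $t1, $t1, $t3 → $t1=48+61=109
sll $t1, $t1, 1 → $t1=109<<1=218
sub $t0, $t0, 1 → $t0=6-1=5
cmp $t0, 1  (cmp 5,1)
bgt again: taken
xor $t3, $t3, $t1 → $t3=61^218=231
add $t1, $t1, $t3 → $t1=218+231=449
sll $t1, $t1, 1 → $t1=449<<1=898
sub $t0, $t0, 1 → $t0=5-1=4
cmp $t0, 1  (cmp 4,1)
bgt again: taken
xor $t3, $t3, $t1 → $t3=231^898=869
add $t1, $t1, $t3 → $t1=898+869=1767
sll $t1, $t1, 1 → $t1=1767<<1=3534
sub $t0, $t0, 1 → $t0=4-1=3
cmp $t0, 1  (cmp 3,1)
bgt again: taken
xor $t3, $t3, $t1 → $t3=869^3534=3755
add $t1, $t1, $t3 → $t1=3534+3755=7289
sll $t1, $t1, 1 → $t1=7289<<1=14578
sub $t0, $t0, 1 → $t0=3-1=2
cmp $t0, 1  (cmp 2,1)
bgt again: taken
xor $t3, $t3, $t1 → $t3=3755^14578=13913
add $t1, $t1, $t3 → $t1=14578+13913=28491
sll $t1, $t1, 1 → $t1=28491<<1=56982
sub $t0, $t0, 1 → $t0=2-1=1
cmp $t0, 1  (cmp 1,1)
bgt again: not taken
halt.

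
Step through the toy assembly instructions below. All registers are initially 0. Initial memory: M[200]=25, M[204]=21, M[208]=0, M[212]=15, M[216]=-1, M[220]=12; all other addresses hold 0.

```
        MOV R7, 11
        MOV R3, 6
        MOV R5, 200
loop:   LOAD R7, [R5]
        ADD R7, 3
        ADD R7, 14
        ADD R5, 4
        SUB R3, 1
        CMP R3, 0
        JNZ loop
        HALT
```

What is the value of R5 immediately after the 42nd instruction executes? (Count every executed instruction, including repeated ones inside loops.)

224

after MOV R7, 11: R7=11
after MOV R3, 6: R3=6
after MOV R5, 200: R5=200
after LOAD R7, [R5]: R7=M[200]=25
after ADD R7, 3: R7=25+3=28
after ADD R7, 14: R7=28+14=42
after ADD R5, 4: R5=200+4=204
after SUB R3, 1: R3=6-1=5
CMP R3, 0  (cmp 5,0)
JNZ loop: taken
after LOAD R7, [R5]: R7=M[204]=21
after ADD R7, 3: R7=21+3=24
after ADD R7, 14: R7=24+14=38
after ADD R5, 4: R5=204+4=208
after SUB R3, 1: R3=5-1=4
CMP R3, 0  (cmp 4,0)
JNZ loop: taken
after LOAD R7, [R5]: R7=M[208]=0
after ADD R7, 3: R7=0+3=3
after ADD R7, 14: R7=3+14=17
after ADD R5, 4: R5=208+4=212
after SUB R3, 1: R3=4-1=3
CMP R3, 0  (cmp 3,0)
JNZ loop: taken
after LOAD R7, [R5]: R7=M[212]=15
after ADD R7, 3: R7=15+3=18
after ADD R7, 14: R7=18+14=32
after ADD R5, 4: R5=212+4=216
after SUB R3, 1: R3=3-1=2
CMP R3, 0  (cmp 2,0)
JNZ loop: taken
after LOAD R7, [R5]: R7=M[216]=-1
after ADD R7, 3: R7=(-1)+3=2
after ADD R7, 14: R7=2+14=16
after ADD R5, 4: R5=216+4=220
after SUB R3, 1: R3=2-1=1
CMP R3, 0  (cmp 1,0)
JNZ loop: taken
after LOAD R7, [R5]: R7=M[220]=12
after ADD R7, 3: R7=12+3=15
after ADD R7, 14: R7=15+14=29
after ADD R5, 4: R5=220+4=224
After step 42: R5 = 224.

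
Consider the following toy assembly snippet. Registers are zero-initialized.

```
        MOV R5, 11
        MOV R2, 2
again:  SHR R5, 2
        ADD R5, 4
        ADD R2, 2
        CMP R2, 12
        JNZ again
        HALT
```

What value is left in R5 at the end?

R5=11
R2=2
R5=11>>2=2
R5=2+4=6
R2=2+2=4
CMP R2, 12  (cmp 4,12)
JNZ again: taken
R5=6>>2=1
R5=1+4=5
R2=4+2=6
CMP R2, 12  (cmp 6,12)
JNZ again: taken
R5=5>>2=1
R5=1+4=5
R2=6+2=8
CMP R2, 12  (cmp 8,12)
JNZ again: taken
R5=5>>2=1
R5=1+4=5
R2=8+2=10
CMP R2, 12  (cmp 10,12)
JNZ again: taken
R5=5>>2=1
R5=1+4=5
R2=10+2=12
CMP R2, 12  (cmp 12,12)
JNZ again: not taken
halt.

5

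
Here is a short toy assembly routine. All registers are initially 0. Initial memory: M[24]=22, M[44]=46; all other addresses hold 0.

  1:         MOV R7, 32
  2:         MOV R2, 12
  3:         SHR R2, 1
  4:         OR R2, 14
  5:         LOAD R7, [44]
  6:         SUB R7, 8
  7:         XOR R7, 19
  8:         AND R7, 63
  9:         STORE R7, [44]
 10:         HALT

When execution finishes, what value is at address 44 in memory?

53

after MOV R7, 32: R7=32
after MOV R2, 12: R2=12
after SHR R2, 1: R2=12>>1=6
after OR R2, 14: R2=6|14=14
after LOAD R7, [44]: R7=M[44]=46
after SUB R7, 8: R7=46-8=38
after XOR R7, 19: R7=38^19=53
after AND R7, 63: R7=53&63=53
STORE R7, [44] → M[44]=53
halt.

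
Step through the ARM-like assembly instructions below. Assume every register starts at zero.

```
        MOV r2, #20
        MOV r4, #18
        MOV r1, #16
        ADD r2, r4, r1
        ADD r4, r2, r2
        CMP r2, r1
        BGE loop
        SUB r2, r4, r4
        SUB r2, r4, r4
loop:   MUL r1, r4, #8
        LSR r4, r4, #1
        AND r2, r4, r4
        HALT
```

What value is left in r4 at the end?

34

MOV r2, #20 → r2=20
MOV r4, #18 → r4=18
MOV r1, #16 → r1=16
ADD r2, r4, r1 → r2=18+16=34
ADD r4, r2, r2 → r4=34+34=68
CMP r2, r1  (cmp 34,16)
BGE loop: taken
MUL r1, r4, #8 → r1=68*8=544
LSR r4, r4, #1 → r4=68>>1=34
AND r2, r4, r4 → r2=34&34=34
halt.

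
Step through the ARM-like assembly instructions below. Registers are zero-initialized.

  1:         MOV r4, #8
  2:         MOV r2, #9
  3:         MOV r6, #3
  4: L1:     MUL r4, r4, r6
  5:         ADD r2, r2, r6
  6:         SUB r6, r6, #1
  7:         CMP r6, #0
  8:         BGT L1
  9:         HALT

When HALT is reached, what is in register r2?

MOV r4, #8 → r4=8
MOV r2, #9 → r2=9
MOV r6, #3 → r6=3
MUL r4, r4, r6 → r4=8*3=24
ADD r2, r2, r6 → r2=9+3=12
SUB r6, r6, #1 → r6=3-1=2
CMP r6, #0  (cmp 2,0)
BGT L1: taken
MUL r4, r4, r6 → r4=24*2=48
ADD r2, r2, r6 → r2=12+2=14
SUB r6, r6, #1 → r6=2-1=1
CMP r6, #0  (cmp 1,0)
BGT L1: taken
MUL r4, r4, r6 → r4=48*1=48
ADD r2, r2, r6 → r2=14+1=15
SUB r6, r6, #1 → r6=1-1=0
CMP r6, #0  (cmp 0,0)
BGT L1: not taken
halt.

15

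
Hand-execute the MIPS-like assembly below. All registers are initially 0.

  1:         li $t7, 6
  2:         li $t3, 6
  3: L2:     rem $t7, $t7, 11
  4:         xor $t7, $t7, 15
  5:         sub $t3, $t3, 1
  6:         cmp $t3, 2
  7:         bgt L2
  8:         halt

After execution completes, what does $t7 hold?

6

li $t7, 6 → $t7=6
li $t3, 6 → $t3=6
rem $t7, $t7, 11 → $t7=6%11=6
xor $t7, $t7, 15 → $t7=6^15=9
sub $t3, $t3, 1 → $t3=6-1=5
cmp $t3, 2  (cmp 5,2)
bgt L2: taken
rem $t7, $t7, 11 → $t7=9%11=9
xor $t7, $t7, 15 → $t7=9^15=6
sub $t3, $t3, 1 → $t3=5-1=4
cmp $t3, 2  (cmp 4,2)
bgt L2: taken
rem $t7, $t7, 11 → $t7=6%11=6
xor $t7, $t7, 15 → $t7=6^15=9
sub $t3, $t3, 1 → $t3=4-1=3
cmp $t3, 2  (cmp 3,2)
bgt L2: taken
rem $t7, $t7, 11 → $t7=9%11=9
xor $t7, $t7, 15 → $t7=9^15=6
sub $t3, $t3, 1 → $t3=3-1=2
cmp $t3, 2  (cmp 2,2)
bgt L2: not taken
halt.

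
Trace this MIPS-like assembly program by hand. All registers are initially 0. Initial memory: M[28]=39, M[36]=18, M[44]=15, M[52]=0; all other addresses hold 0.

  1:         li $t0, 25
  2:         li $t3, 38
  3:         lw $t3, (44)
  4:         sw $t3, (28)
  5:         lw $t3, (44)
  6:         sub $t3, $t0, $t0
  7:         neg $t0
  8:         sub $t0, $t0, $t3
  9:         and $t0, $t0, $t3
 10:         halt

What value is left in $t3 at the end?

0

after li $t0, 25: $t0=25
after li $t3, 38: $t3=38
after lw $t3, (44): $t3=M[44]=15
sw $t3, (28) → M[28]=15
after lw $t3, (44): $t3=M[44]=15
after sub $t3, $t0, $t0: $t3=25-25=0
after neg $t0: $t0=-(25)=-25
after sub $t0, $t0, $t3: $t0=(-25)-0=-25
after and $t0, $t0, $t3: $t0=(-25)&0=0
halt.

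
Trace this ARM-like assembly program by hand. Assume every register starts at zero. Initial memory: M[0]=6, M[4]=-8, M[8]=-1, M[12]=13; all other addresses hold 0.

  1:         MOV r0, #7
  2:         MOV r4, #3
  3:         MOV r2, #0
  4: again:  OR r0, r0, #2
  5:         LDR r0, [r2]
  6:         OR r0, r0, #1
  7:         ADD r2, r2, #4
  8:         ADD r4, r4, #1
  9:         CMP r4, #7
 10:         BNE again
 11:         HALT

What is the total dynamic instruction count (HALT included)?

32

r0=7
r4=3
r2=0
r0=7|2=7
r0=M[0]=6
r0=6|1=7
r2=0+4=4
r4=3+1=4
CMP r4, #7  (cmp 4,7)
BNE again: taken
r0=7|2=7
r0=M[4]=-8
r0=(-8)|1=-7
r2=4+4=8
r4=4+1=5
CMP r4, #7  (cmp 5,7)
BNE again: taken
r0=(-7)|2=-5
r0=M[8]=-1
r0=(-1)|1=-1
r2=8+4=12
r4=5+1=6
CMP r4, #7  (cmp 6,7)
BNE again: taken
r0=(-1)|2=-1
r0=M[12]=13
r0=13|1=13
r2=12+4=16
r4=6+1=7
CMP r4, #7  (cmp 7,7)
BNE again: not taken
halt.
Total executed instructions: 32.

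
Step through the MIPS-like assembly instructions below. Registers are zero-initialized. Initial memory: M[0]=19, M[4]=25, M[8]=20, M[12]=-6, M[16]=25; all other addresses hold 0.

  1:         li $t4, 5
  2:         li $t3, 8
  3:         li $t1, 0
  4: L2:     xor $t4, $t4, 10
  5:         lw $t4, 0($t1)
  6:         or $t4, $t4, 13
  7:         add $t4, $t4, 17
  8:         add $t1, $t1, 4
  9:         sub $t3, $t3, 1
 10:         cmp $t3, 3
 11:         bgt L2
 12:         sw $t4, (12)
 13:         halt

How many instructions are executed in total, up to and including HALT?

45

$t4=5
$t3=8
$t1=0
$t4=5^10=15
$t4=M[0]=19
$t4=19|13=31
$t4=31+17=48
$t1=0+4=4
$t3=8-1=7
cmp $t3, 3  (cmp 7,3)
bgt L2: taken
$t4=48^10=58
$t4=M[4]=25
$t4=25|13=29
$t4=29+17=46
$t1=4+4=8
$t3=7-1=6
cmp $t3, 3  (cmp 6,3)
bgt L2: taken
$t4=46^10=36
$t4=M[8]=20
$t4=20|13=29
$t4=29+17=46
$t1=8+4=12
$t3=6-1=5
cmp $t3, 3  (cmp 5,3)
bgt L2: taken
$t4=46^10=36
$t4=M[12]=-6
$t4=(-6)|13=-1
$t4=(-1)+17=16
$t1=12+4=16
$t3=5-1=4
cmp $t3, 3  (cmp 4,3)
bgt L2: taken
$t4=16^10=26
$t4=M[16]=25
$t4=25|13=29
$t4=29+17=46
$t1=16+4=20
$t3=4-1=3
cmp $t3, 3  (cmp 3,3)
bgt L2: not taken
sw $t4, (12) → M[12]=46
halt.
Total executed instructions: 45.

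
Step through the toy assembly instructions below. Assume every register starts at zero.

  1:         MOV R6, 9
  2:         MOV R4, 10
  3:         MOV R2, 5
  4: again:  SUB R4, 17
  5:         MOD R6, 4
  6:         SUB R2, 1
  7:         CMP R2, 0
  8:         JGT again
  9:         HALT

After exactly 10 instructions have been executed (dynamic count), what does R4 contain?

after MOV R6, 9: R6=9
after MOV R4, 10: R4=10
after MOV R2, 5: R2=5
after SUB R4, 17: R4=10-17=-7
after MOD R6, 4: R6=9%4=1
after SUB R2, 1: R2=5-1=4
CMP R2, 0  (cmp 4,0)
JGT again: taken
after SUB R4, 17: R4=(-7)-17=-24
after MOD R6, 4: R6=1%4=1
After step 10: R4 = -24.

-24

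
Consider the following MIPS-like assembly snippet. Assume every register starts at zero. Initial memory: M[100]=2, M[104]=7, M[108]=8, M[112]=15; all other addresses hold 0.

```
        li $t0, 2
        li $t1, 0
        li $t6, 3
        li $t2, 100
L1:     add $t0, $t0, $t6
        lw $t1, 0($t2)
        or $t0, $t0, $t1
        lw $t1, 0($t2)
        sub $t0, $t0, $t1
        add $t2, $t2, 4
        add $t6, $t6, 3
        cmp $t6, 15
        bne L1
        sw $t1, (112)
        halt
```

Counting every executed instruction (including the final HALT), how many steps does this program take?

42

after li $t0, 2: $t0=2
after li $t1, 0: $t1=0
after li $t6, 3: $t6=3
after li $t2, 100: $t2=100
after add $t0, $t0, $t6: $t0=2+3=5
after lw $t1, 0($t2): $t1=M[100]=2
after or $t0, $t0, $t1: $t0=5|2=7
after lw $t1, 0($t2): $t1=M[100]=2
after sub $t0, $t0, $t1: $t0=7-2=5
after add $t2, $t2, 4: $t2=100+4=104
after add $t6, $t6, 3: $t6=3+3=6
cmp $t6, 15  (cmp 6,15)
bne L1: taken
after add $t0, $t0, $t6: $t0=5+6=11
after lw $t1, 0($t2): $t1=M[104]=7
after or $t0, $t0, $t1: $t0=11|7=15
after lw $t1, 0($t2): $t1=M[104]=7
after sub $t0, $t0, $t1: $t0=15-7=8
after add $t2, $t2, 4: $t2=104+4=108
after add $t6, $t6, 3: $t6=6+3=9
cmp $t6, 15  (cmp 9,15)
bne L1: taken
after add $t0, $t0, $t6: $t0=8+9=17
after lw $t1, 0($t2): $t1=M[108]=8
after or $t0, $t0, $t1: $t0=17|8=25
after lw $t1, 0($t2): $t1=M[108]=8
after sub $t0, $t0, $t1: $t0=25-8=17
after add $t2, $t2, 4: $t2=108+4=112
after add $t6, $t6, 3: $t6=9+3=12
cmp $t6, 15  (cmp 12,15)
bne L1: taken
after add $t0, $t0, $t6: $t0=17+12=29
after lw $t1, 0($t2): $t1=M[112]=15
after or $t0, $t0, $t1: $t0=29|15=31
after lw $t1, 0($t2): $t1=M[112]=15
after sub $t0, $t0, $t1: $t0=31-15=16
after add $t2, $t2, 4: $t2=112+4=116
after add $t6, $t6, 3: $t6=12+3=15
cmp $t6, 15  (cmp 15,15)
bne L1: not taken
sw $t1, (112) → M[112]=15
halt.
Total executed instructions: 42.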